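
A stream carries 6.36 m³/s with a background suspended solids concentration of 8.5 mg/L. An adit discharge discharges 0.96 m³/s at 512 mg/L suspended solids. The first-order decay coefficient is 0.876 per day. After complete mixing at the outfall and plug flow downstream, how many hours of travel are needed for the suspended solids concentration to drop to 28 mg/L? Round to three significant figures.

26.8 h

Mass balance: C = (6.360·8.500 + 0.9600·512.0) / 7.320 = 545.6/7.320 = 74.53 mg/L.
74.53·exp(−k·t) = 28 → t = ln(74.53/28)/k = 96560 s = 26.82 h.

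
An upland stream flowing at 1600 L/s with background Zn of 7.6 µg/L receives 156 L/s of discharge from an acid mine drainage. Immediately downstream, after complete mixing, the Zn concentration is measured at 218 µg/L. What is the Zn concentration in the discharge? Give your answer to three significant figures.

2380 µg/L

Mass balance: 1600·7.600 + 156.0·Cₑ = 1756·218.0
→ Cₑ = (1756·218.0 − 1600·7.600) / 156.0 = 2376 µg/L.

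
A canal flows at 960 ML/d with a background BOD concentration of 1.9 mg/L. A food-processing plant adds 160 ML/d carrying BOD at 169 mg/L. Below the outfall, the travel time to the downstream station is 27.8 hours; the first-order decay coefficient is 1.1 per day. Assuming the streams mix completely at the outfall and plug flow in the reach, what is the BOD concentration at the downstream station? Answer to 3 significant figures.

Flow-weighted average: C = (960.0·1.900 + 160.0·169.0) / 1120 = 28860/1120 = 25.77 mg/L.
After decay, C = 25.77 × e^(−kt) = 25.77 × 0.2797 = 7.207 mg/L.

7.21 mg/L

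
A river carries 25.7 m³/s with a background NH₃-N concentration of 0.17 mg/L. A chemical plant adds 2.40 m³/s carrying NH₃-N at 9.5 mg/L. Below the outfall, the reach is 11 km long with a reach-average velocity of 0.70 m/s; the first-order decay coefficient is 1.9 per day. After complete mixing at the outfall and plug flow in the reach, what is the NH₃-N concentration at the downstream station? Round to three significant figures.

0.684 mg/L

Flow-weighted average: C = (25.70·0.1700 + 2.400·9.500) / 28.10 = 27.17/28.10 = 0.9669 mg/L.
Travel time t = 11·1000 / 0.70 = 15710 s = 4.365 h.
First-order decay: C = 0.9669·exp(−k·t) = 0.9669·0.7078 = 0.6844 mg/L.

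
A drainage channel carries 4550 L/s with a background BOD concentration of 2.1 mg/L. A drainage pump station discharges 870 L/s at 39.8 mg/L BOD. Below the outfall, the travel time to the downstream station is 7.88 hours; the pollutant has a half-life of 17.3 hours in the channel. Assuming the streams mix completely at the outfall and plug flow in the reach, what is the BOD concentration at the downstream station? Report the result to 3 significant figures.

Conservation of mass: C = (4550·2.100 + 870.0·39.80) / 5420 = 44180/5420 = 8.151 mg/L.
Half-life 17.3 h → k = ln 2 / 17.3 = 0.04007 h⁻¹ = 0.9616 d⁻¹.
First-order decay: C = 8.151·exp(−k·t) = 8.151·0.7293 = 5.945 mg/L.

5.94 mg/L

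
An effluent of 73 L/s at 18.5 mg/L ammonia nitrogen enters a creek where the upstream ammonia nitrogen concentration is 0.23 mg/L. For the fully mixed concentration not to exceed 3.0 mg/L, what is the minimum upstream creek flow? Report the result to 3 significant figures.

Set C_mix = 3.0: (Q·0.2300 + 73.00·18.50) / (Q + 73.00) = 3.0
→ Q = 73.00·(18.50 − 3.0)/(3.0 − 0.2300) = 408.5 L/s.

408 L/s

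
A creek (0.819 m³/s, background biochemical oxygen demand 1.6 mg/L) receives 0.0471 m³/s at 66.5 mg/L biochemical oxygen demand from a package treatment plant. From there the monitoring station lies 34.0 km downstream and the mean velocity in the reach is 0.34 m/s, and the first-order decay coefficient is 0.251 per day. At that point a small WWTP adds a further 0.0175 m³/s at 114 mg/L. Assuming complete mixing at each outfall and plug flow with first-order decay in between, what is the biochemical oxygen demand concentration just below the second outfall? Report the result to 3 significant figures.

6.02 mg/L

Mixed concentration C = ΣQC/ΣQ = (0.8190·1.600 + 0.04710·66.50) / 0.8661 = 4.443/0.8661 = 5.129 mg/L; combined flow 0.8661 m³/s.
Travel time t = 34.0·1000 / 0.34 = 100000 s = 27.78 h.
After decay, C = 5.129 × e^(−kt) = 5.129 × 0.7479 = 3.836 mg/L.
Second outfall: C = (0.8661·3.836 + 0.01750·114.0)/0.8836 = 6.018 mg/L.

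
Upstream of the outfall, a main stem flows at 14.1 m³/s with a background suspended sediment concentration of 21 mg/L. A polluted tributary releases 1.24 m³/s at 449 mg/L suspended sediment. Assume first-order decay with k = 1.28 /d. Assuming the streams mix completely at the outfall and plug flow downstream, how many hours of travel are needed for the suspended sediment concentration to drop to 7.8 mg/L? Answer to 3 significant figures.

36.8 h

Conservation of mass: C = (14.10·21.00 + 1.240·449.0) / 15.34 = 852.9/15.34 = 55.60 mg/L.
55.60·exp(−k·t) = 7.8 → t = ln(55.60/7.8)/k = 132600 s = 36.83 h.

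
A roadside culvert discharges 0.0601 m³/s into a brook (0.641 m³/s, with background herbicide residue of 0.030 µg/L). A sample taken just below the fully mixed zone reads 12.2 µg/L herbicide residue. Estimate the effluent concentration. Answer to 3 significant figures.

Mass balance: 0.6410·0.03000 + 0.06010·Cₑ = 0.7011·12.20
→ Cₑ = (0.7011·12.20 − 0.6410·0.03000) / 0.06010 = 142.0 µg/L.

142 µg/L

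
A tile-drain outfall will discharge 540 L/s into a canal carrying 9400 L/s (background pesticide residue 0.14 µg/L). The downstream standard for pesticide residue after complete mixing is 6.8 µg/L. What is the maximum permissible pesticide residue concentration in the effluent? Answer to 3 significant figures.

At the limit, (Qr·Cr + Qe·Cₑ)/(Qr + Qe) = 6.8:
Cₑ = (9940·6.8 − 9400·0.1400) / 540.0 = 122.7 µg/L.

123 µg/L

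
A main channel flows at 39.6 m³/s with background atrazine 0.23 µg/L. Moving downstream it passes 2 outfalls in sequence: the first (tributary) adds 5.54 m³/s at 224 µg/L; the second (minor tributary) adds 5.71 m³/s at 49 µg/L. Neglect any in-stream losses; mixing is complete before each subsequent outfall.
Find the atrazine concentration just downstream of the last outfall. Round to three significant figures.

Outfall 1: combined Q = 45.14 m³/s; C = (39.60·0.2300 + 5.540·224.0)/45.14 = 27.69 µg/L.
Outfall 2: combined Q = 50.85 m³/s; C = (45.14·27.69 + 5.710·49.00)/50.85 = 30.09 µg/L.

30.1 µg/L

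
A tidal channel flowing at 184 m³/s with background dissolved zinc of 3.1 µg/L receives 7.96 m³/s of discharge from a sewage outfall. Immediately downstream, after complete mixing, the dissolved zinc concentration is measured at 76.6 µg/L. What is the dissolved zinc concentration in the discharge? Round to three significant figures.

1780 µg/L

Mass balance: 184.0·3.100 + 7.960·Cₑ = 192.0·76.60
→ Cₑ = (192.0·76.60 − 184.0·3.100) / 7.960 = 1776 µg/L.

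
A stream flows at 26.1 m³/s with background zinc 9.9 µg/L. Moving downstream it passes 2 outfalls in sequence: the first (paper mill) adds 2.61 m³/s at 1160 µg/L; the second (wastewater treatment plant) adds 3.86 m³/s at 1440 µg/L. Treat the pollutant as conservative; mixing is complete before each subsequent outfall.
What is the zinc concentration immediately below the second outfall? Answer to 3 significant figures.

After outfall 1: Q = 26.10 + 2.610 = 28.71 m³/s; C = (26.10·9.900 + 2.610·1160)/28.71 = 114.5 µg/L.
After outfall 2: Q = 28.71 + 3.860 = 32.57 m³/s; C = (28.71·114.5 + 3.860·1440)/32.57 = 271.6 µg/L.

272 µg/L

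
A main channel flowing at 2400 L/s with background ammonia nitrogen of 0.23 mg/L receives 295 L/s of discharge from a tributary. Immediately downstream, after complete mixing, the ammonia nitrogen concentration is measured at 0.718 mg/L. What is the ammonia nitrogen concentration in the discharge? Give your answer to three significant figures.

Mass balance: 2400·0.2300 + 295.0·Cₑ = 2695·0.7180
→ Cₑ = (2695·0.7180 − 2400·0.2300) / 295.0 = 4.688 mg/L.

4.69 mg/L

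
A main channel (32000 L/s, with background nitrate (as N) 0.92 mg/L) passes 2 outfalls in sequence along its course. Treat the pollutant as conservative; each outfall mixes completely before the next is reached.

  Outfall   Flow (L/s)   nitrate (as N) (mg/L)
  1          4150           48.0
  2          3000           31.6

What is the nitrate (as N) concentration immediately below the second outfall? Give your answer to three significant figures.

Below outfall 1: Q → 36150 L/s, C = (32000·0.9200 + 4150·48.00)/36150 = 6.325 mg/L.
Below outfall 2: Q → 39150 L/s, C = (36150·6.325 + 3000·31.60)/39150 = 8.262 mg/L.

8.26 mg/L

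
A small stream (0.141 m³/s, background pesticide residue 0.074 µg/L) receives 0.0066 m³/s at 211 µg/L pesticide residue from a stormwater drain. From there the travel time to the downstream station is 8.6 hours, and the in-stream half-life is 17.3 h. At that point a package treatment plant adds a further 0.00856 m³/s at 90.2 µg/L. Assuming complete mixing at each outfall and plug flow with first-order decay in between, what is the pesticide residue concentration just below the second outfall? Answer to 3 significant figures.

After mixing, C = (0.1410·0.07400 + 0.006600·211.0) / 0.1476 = 1.403/0.1476 = 9.506 µg/L; combined flow 0.1476 m³/s.
Half-life 17.3 h → k = ln 2 / 17.3 = 0.04007 h⁻¹ = 0.9616 d⁻¹.
After decay, C = 9.506 × e^(−kt) = 9.506 × 0.7085 = 6.735 µg/L.
Second outfall: C = (0.1476·6.735 + 0.008560·90.20)/0.1562 = 11.31 µg/L.

11.3 µg/L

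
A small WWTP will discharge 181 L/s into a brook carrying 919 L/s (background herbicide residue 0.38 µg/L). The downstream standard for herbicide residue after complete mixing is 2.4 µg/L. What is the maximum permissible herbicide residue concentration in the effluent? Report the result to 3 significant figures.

At the limit, (Qr·Cr + Qe·Cₑ)/(Qr + Qe) = 2.4:
Cₑ = (1100·2.4 − 919.0·0.3800) / 181.0 = 12.66 µg/L.

12.7 µg/L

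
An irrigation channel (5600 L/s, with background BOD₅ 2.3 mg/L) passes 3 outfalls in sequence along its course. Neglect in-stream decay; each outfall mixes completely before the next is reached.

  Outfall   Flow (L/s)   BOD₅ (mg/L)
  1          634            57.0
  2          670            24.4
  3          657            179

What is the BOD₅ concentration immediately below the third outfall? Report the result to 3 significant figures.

After outfall 1: Q = 5600 + 634.0 = 6234 L/s; C = (5600·2.300 + 634.0·57.00)/6234 = 7.863 mg/L.
After outfall 2: Q = 6234 + 670.0 = 6904 L/s; C = (6234·7.863 + 670.0·24.40)/6904 = 9.468 mg/L.
After outfall 3: Q = 6904 + 657.0 = 7561 L/s; C = (6904·9.468 + 657.0·179.0)/7561 = 24.20 mg/L.

24.2 mg/L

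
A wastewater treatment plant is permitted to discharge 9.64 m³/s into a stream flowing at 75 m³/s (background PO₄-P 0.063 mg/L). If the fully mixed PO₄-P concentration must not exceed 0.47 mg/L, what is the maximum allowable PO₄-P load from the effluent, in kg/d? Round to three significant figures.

3030 kg/d

Mass balance at the limit: 75.00·0.06300 + 9.640·Cₑ = 84.64·0.47 → Cₑ = 3.636 mg/L.
Load = 9.640 m³/s × 3.636 g/m³ × 86 400 s/d = 3029 kg/d.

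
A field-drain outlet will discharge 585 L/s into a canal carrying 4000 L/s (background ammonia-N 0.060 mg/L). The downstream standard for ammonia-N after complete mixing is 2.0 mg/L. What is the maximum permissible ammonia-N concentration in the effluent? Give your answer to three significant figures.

15.3 mg/L

At the limit, (Qr·Cr + Qe·Cₑ)/(Qr + Qe) = 2.0:
Cₑ = (4585·2.0 − 4000·0.06000) / 585.0 = 15.26 mg/L.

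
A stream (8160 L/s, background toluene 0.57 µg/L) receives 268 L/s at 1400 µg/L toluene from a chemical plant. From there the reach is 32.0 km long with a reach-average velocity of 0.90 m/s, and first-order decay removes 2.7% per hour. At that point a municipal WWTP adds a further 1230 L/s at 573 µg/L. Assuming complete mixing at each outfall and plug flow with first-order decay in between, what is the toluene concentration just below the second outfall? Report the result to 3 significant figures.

Flow-weighted average: C = (8160·0.5700 + 268.0·1400) / 8428 = 379900/8428 = 45.07 µg/L; combined flow 8428 L/s.
Travel time t = 32.0·1000 / 0.90 = 35560 s = 9.877 h.
2.7%/h lost → k = −ln(1 − 0.027) = 0.02737 h⁻¹.
First-order decay: C = 45.07·exp(−k·t) = 45.07·0.7631 = 34.39 µg/L.
At the second outfall, C = (8428·34.39 + 1230·573.0) / (8428 + 1230) = 103.0 µg/L.

103 µg/L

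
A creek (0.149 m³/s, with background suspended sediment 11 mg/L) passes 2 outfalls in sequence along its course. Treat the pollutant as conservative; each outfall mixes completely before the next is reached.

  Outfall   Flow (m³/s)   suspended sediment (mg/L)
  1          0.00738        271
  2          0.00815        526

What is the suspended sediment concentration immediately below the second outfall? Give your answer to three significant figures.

48.2 mg/L

After outfall 1: Q = 0.1490 + 0.007380 = 0.1564 m³/s; C = (0.1490·11.00 + 0.007380·271.0)/0.1564 = 23.27 mg/L.
After outfall 2: Q = 0.1564 + 0.008150 = 0.1645 m³/s; C = (0.1564·23.27 + 0.008150·526.0)/0.1645 = 48.17 mg/L.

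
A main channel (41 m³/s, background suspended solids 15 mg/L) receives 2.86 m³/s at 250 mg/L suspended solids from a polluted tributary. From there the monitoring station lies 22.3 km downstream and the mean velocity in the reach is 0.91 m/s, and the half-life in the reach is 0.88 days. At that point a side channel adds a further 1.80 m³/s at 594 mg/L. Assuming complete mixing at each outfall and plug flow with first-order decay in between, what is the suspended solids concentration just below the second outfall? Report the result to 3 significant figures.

46.7 mg/L

Conservation of mass: C = (41.00·15.00 + 2.860·250.0) / 43.86 = 1330/43.86 = 30.32 mg/L; combined flow 43.86 m³/s.
Travel time t = 22.3·1000 / 0.91 = 24510 s = 6.807 h.
Half-life 0.88 d → k = ln 2 / 0.88 = 0.7877 d⁻¹.
After decay, C = 30.32 × e^(−kt) = 30.32 × 0.7998 = 24.25 mg/L.
Second outfall: C = (43.86·24.25 + 1.800·594.0)/45.66 = 46.71 mg/L.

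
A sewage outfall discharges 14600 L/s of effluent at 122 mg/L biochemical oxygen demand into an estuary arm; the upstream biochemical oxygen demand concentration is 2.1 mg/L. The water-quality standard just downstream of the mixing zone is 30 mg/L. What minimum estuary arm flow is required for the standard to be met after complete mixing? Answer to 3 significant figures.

Set C_mix = 30: (Q·2.100 + 14600·122.0) / (Q + 14600) = 30
→ Q = 14600·(122.0 − 30)/(30 − 2.100) = 48140 L/s.

48100 L/s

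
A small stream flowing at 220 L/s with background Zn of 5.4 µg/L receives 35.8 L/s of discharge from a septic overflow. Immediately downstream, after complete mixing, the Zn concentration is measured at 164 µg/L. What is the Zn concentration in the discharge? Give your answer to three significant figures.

1140 µg/L

Mass balance: 220.0·5.400 + 35.80·Cₑ = 255.8·164.0
→ Cₑ = (255.8·164.0 − 220.0·5.400) / 35.80 = 1139 µg/L.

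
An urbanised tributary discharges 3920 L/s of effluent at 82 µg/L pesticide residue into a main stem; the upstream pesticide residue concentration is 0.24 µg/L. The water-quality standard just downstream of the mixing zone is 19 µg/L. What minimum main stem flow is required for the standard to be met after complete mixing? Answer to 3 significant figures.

13200 L/s

Set C_mix = 19: (Q·0.2400 + 3920·82.00) / (Q + 3920) = 19
→ Q = 3920·(82.00 − 19)/(19 − 0.2400) = 13160 L/s.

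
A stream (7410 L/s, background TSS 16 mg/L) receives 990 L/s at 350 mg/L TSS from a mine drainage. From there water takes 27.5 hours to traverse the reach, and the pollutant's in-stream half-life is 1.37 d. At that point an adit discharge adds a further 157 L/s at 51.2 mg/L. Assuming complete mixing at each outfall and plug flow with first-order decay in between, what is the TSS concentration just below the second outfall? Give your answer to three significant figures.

31.4 mg/L

Conservation of mass: C = (7410·16.00 + 990.0·350.0) / 8400 = 465100/8400 = 55.36 mg/L; combined flow 8400 L/s.
Half-life 1.37 d → k = ln 2 / 1.37 = 0.5059 d⁻¹.
After decay, C = 55.36 × e^(−kt) = 55.36 × 0.5600 = 31.01 mg/L.
At the second outfall, C = (8400·31.01 + 157.0·51.20) / (8400 + 157.0) = 31.38 mg/L.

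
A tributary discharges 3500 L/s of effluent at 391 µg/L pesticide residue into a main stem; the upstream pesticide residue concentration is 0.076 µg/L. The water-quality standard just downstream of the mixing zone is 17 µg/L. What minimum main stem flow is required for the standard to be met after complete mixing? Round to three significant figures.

Set C_mix = 17: (Q·0.07600 + 3500·391.0) / (Q + 3500) = 17
→ Q = 3500·(391.0 − 17)/(17 − 0.07600) = 77350 L/s.

77300 L/s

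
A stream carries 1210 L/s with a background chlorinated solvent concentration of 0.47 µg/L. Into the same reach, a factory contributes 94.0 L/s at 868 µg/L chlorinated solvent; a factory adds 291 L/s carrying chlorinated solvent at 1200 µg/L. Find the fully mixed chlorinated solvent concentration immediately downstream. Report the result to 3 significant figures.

270 µg/L

Flow-weighted average: C = (1210·0.4700 + 94.00·868.0 + 291.0·1200) / 1595 = 431400/1595 = 270.4 µg/L.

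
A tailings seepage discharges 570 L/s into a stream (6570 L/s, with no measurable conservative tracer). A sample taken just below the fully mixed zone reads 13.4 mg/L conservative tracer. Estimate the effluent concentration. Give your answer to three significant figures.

Mass balance: 6570·0 + 570.0·Cₑ = 7140·13.40
→ Cₑ = (7140·13.40 − 6570·0) / 570.0 = 167.9 mg/L.

168 mg/L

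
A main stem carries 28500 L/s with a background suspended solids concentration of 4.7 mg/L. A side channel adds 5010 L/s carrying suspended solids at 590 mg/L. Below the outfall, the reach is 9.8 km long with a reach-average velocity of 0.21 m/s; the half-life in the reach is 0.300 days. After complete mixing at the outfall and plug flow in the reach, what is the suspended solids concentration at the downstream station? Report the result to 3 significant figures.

After mixing, C = (28500·4.700 + 5010·590.0) / 33510 = 3090000/33510 = 92.21 mg/L.
Travel time t = 9.8·1000 / 0.21 = 46670 s = 12.96 h.
Half-life 0.300 d → k = ln 2 / 0.300 = 2.310 d⁻¹.
Applying C = C₀e^(−kt): 92.21 × 0.2871 = 26.47 mg/L.

26.5 mg/L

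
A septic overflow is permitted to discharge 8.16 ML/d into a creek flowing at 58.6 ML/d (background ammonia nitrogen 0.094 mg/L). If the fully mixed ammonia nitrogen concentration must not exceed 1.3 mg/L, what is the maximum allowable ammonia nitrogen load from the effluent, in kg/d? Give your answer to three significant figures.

Mass balance at the limit: 58.60·0.09400 + 8.160·Cₑ = 66.76·1.3 → Cₑ = 9.961 mg/L.
8.160 ML/d = 0.09444 m³/s. Load = 0.09444 m³/s × 9.961 g/m³ × 86 400 s/d = 81.28 kg/d.

81.3 kg/d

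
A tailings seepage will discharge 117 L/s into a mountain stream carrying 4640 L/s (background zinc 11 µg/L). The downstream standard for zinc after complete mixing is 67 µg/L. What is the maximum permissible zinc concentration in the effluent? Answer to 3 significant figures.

2290 µg/L

At the limit, (Qr·Cr + Qe·Cₑ)/(Qr + Qe) = 67:
Cₑ = (4757·67 − 4640·11.00) / 117.0 = 2288 µg/L.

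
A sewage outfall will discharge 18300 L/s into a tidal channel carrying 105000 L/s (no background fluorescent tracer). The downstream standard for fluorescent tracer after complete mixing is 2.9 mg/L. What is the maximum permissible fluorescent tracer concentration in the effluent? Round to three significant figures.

At the limit, (Qr·Cr + Qe·Cₑ)/(Qr + Qe) = 2.9:
Cₑ = (123300·2.9 − 105000·0) / 18300 = 19.54 mg/L.

19.5 mg/L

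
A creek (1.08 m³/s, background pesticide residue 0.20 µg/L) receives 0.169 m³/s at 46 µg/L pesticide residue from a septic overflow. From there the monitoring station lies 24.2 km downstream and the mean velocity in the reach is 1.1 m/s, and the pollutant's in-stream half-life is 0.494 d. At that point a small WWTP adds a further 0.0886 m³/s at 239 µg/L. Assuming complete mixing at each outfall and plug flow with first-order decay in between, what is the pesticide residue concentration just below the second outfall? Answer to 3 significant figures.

After mixing, C = (1.080·0.2000 + 0.1690·46.00) / 1.249 = 7.990/1.249 = 6.397 µg/L; combined flow 1.249 m³/s.
Travel time t = 24.2·1000 / 1.1 = 22000 s = 6.111 h.
Half-life 0.494 d → k = ln 2 / 0.494 = 1.403 d⁻¹.
Decay over the reach: 6.397·exp(−kt) = 6.397·0.6996 = 4.475 µg/L.
Second outfall: C = (1.249·4.475 + 0.08860·239.0)/1.338 = 20.01 µg/L.

20.0 µg/L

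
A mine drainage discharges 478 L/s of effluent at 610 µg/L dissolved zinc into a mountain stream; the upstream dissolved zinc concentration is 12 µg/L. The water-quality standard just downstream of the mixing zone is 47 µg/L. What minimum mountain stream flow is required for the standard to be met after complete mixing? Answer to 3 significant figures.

Set C_mix = 47: (Q·12.00 + 478.0·610.0) / (Q + 478.0) = 47
→ Q = 478.0·(610.0 − 47)/(47 − 12.00) = 7689 L/s.

7690 L/s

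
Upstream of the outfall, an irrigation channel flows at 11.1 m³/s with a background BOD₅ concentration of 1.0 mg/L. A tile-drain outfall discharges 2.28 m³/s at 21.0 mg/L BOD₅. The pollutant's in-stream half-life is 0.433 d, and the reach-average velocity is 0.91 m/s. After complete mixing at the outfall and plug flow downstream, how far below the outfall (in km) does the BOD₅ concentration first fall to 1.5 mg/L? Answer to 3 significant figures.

52.9 km

Mass balance: C = (11.10·1.000 + 2.280·21.00) / 13.38 = 58.98/13.38 = 4.408 mg/L.
Half-life 0.433 d → k = ln 2 / 0.433 = 1.601 d⁻¹.
Set 4.408·exp(−k·t) = 1.5 → t = ln(4.408/1.5)/k = 58180 s = 16.16 h.
Distance = v·t = 0.91·58180 = 52950 m = 52.95 km.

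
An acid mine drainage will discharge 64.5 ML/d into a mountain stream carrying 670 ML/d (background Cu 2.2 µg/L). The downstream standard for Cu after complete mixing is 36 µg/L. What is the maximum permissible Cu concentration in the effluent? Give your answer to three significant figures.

387 µg/L

At the limit, (Qr·Cr + Qe·Cₑ)/(Qr + Qe) = 36:
Cₑ = (734.5·36 − 670.0·2.200) / 64.50 = 387.1 µg/L.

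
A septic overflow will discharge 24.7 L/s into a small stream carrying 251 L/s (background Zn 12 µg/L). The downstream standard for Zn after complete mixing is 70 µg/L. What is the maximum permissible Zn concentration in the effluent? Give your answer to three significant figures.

At the limit, (Qr·Cr + Qe·Cₑ)/(Qr + Qe) = 70:
Cₑ = (275.7·70 − 251.0·12.00) / 24.70 = 659.4 µg/L.

659 µg/L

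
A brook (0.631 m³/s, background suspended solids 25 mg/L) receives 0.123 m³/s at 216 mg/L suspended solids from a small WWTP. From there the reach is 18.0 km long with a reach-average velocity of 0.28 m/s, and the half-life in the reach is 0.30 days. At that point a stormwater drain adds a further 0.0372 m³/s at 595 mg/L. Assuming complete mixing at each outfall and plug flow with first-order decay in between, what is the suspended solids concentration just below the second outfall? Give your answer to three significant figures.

Conservation of mass: C = (0.6310·25.00 + 0.1230·216.0) / 0.7540 = 42.34/0.7540 = 56.16 mg/L; combined flow 0.7540 m³/s.
Travel time t = 18.0·1000 / 0.28 = 64290 s = 17.86 h.
Half-life 0.30 d → k = ln 2 / 0.30 = 2.310 d⁻¹.
Decay over the reach: 56.16·exp(−kt) = 56.16·0.1792 = 10.06 mg/L.
At the second outfall, C = (0.7540·10.06 + 0.03720·595.0) / (0.7540 + 0.03720) = 37.57 mg/L.

37.6 mg/L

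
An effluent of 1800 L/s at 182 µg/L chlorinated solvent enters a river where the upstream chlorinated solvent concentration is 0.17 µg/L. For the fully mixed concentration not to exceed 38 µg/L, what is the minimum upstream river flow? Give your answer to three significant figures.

6850 L/s

Set C_mix = 38: (Q·0.1700 + 1800·182.0) / (Q + 1800) = 38
→ Q = 1800·(182.0 − 38)/(38 − 0.1700) = 6852 L/s.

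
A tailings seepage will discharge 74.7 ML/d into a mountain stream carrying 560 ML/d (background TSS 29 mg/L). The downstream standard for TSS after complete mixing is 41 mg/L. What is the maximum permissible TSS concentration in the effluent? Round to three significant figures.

At the limit, (Qr·Cr + Qe·Cₑ)/(Qr + Qe) = 41:
Cₑ = (634.7·41 − 560.0·29.00) / 74.70 = 131.0 mg/L.

131 mg/L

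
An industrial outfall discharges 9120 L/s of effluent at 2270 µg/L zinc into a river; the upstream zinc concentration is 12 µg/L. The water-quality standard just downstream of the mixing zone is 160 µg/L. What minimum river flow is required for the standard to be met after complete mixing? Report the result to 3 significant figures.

130000 L/s

Set C_mix = 160: (Q·12.00 + 9120·2270) / (Q + 9120) = 160
→ Q = 9120·(2270 − 160)/(160 − 12.00) = 130000 L/s.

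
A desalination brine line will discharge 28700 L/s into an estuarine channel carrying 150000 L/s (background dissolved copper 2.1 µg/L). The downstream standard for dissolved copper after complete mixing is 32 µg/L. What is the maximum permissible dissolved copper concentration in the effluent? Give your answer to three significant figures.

At the limit, (Qr·Cr + Qe·Cₑ)/(Qr + Qe) = 32:
Cₑ = (178700·32 − 150000·2.100) / 28700 = 188.3 µg/L.

188 µg/L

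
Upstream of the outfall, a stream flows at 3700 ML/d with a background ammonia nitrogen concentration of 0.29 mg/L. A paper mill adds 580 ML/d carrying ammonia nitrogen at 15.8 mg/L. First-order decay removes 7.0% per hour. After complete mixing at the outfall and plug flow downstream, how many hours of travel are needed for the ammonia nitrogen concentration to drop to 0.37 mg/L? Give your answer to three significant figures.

Conservation of mass: C = (3700·0.2900 + 580.0·15.80) / 4280 = 10240/4280 = 2.392 mg/L.
7.0%/h lost → k = −ln(1 − 0.07) = 0.07257 h⁻¹.
2.392·exp(−k·t) = 0.37 → t = ln(2.392/0.37)/k = 92580 s = 25.72 h.

25.7 h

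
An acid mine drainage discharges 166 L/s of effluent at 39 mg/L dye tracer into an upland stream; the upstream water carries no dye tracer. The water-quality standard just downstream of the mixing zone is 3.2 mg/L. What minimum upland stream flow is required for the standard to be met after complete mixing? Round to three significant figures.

Set C_mix = 3.2: (Q·0 + 166.0·39.00) / (Q + 166.0) = 3.2
→ Q = 166.0·(39.00 − 3.2)/(3.2 − 0) = 1857 L/s.

1860 L/s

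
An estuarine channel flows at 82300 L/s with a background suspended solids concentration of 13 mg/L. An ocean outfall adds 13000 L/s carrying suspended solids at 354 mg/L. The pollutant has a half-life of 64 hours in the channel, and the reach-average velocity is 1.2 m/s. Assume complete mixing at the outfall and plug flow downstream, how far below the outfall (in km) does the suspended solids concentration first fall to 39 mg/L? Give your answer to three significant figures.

169 km

Flow-weighted average: C = (82300·13.00 + 13000·354.0) / 95300 = 5672000/95300 = 59.52 mg/L.
Half-life 64 h → k = ln 2 / 64 = 0.01083 h⁻¹ = 0.2599 d⁻¹.
Set 59.52·exp(−k·t) = 39 → t = ln(59.52/39)/k = 140500 s = 39.03 h.
Distance = v·t = 1.2·140500 = 168600 m = 168.6 km.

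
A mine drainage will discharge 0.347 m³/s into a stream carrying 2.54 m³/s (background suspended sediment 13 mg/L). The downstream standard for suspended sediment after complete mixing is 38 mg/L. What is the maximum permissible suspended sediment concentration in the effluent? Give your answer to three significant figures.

221 mg/L

At the limit, (Qr·Cr + Qe·Cₑ)/(Qr + Qe) = 38:
Cₑ = (2.887·38 − 2.540·13.00) / 0.3470 = 221.0 mg/L.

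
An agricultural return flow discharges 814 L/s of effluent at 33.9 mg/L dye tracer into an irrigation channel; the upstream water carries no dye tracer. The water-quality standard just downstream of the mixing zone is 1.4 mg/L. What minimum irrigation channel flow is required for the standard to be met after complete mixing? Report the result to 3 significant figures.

18900 L/s

Set C_mix = 1.4: (Q·0 + 814.0·33.90) / (Q + 814.0) = 1.4
→ Q = 814.0·(33.90 − 1.4)/(1.4 − 0) = 18900 L/s.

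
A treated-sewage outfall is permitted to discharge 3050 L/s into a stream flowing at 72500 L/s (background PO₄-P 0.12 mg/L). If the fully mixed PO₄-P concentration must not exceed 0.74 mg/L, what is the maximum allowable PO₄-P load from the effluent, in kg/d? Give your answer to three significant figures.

4080 kg/d

Mass balance at the limit: 72500·0.1200 + 3050·Cₑ = 75550·0.74 → Cₑ = 15.48 mg/L.
3050 L/s = 3.050 m³/s. Load = 3.050 m³/s × 15.48 g/m³ × 86 400 s/d = 4079 kg/d.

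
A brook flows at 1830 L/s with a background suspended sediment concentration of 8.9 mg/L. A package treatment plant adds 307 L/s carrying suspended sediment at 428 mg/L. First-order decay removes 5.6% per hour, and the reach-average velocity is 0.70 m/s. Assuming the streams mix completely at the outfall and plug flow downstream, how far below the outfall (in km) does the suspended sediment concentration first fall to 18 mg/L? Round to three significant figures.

After mixing, C = (1830·8.900 + 307.0·428.0) / 2137 = 147700/2137 = 69.11 mg/L.
5.6%/h lost → k = −ln(1 − 0.056) = 0.05763 h⁻¹.
Set 69.11·exp(−k·t) = 18 → t = ln(69.11/18)/k = 84040 s = 23.34 h.
Distance = v·t = 0.70·84040 = 58830 m = 58.83 km.

58.8 km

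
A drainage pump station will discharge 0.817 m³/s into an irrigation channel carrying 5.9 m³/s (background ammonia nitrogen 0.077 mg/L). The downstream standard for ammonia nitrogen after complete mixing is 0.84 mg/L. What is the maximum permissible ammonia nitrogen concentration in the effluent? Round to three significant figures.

At the limit, (Qr·Cr + Qe·Cₑ)/(Qr + Qe) = 0.84:
Cₑ = (6.717·0.84 − 5.900·0.07700) / 0.8170 = 6.350 mg/L.

6.35 mg/L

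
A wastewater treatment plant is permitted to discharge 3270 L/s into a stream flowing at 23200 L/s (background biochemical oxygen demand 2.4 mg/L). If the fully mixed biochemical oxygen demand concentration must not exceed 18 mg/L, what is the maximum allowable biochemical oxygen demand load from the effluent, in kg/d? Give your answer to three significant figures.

36400 kg/d

Mass balance at the limit: 23200·2.400 + 3270·Cₑ = 26470·18 → Cₑ = 128.7 mg/L.
3270 L/s = 3.270 m³/s. Load = 3.270 m³/s × 128.7 g/m³ × 86 400 s/d = 36360 kg/d.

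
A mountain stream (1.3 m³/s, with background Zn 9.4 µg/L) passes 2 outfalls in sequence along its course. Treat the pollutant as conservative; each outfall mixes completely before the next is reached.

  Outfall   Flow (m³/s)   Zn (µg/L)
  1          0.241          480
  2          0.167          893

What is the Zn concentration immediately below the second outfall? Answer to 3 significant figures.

162 µg/L

Outfall 1: combined Q = 1.541 m³/s; C = (1.300·9.400 + 0.2410·480.0)/1.541 = 83.00 µg/L.
Outfall 2: combined Q = 1.708 m³/s; C = (1.541·83.00 + 0.1670·893.0)/1.708 = 162.2 µg/L.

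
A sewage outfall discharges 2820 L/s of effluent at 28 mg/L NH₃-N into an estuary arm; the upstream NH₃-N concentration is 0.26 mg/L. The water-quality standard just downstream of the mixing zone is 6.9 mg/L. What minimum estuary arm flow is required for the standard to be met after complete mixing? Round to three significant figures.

Set C_mix = 6.9: (Q·0.2600 + 2820·28.00) / (Q + 2820) = 6.9
→ Q = 2820·(28.00 − 6.9)/(6.9 − 0.2600) = 8961 L/s.

8960 L/s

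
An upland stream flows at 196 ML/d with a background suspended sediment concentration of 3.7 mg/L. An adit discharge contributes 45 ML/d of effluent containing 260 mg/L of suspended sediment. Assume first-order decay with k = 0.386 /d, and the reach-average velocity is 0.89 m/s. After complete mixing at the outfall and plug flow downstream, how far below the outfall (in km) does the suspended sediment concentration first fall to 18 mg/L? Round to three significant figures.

Flow-weighted average: C = (196.0·3.700 + 45.00·260.0) / 241.0 = 12430/241.0 = 51.56 mg/L.
Set 51.56·exp(−k·t) = 18 → t = ln(51.56/18)/k = 235500 s = 65.43 h.
Distance = v·t = 0.89·235500 = 209600 m = 209.6 km.

210 km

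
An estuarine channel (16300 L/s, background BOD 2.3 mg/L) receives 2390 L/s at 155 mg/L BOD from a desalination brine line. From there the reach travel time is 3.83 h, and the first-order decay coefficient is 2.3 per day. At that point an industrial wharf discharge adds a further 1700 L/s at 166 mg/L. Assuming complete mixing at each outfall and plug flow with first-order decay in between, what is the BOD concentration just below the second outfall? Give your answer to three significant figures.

27.7 mg/L

Flow-weighted average: C = (16300·2.300 + 2390·155.0) / 18690 = 407900/18690 = 21.83 mg/L; combined flow 18690 L/s.
Applying C = C₀e^(−kt): 21.83 × 0.6928 = 15.12 mg/L.
Second outfall: C = (18690·15.12 + 1700·166.0)/20390 = 27.70 mg/L.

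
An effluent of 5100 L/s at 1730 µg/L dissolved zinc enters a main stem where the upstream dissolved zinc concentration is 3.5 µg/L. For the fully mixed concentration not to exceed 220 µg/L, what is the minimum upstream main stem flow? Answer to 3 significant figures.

Set C_mix = 220: (Q·3.500 + 5100·1730) / (Q + 5100) = 220
→ Q = 5100·(1730 − 220)/(220 − 3.500) = 35570 L/s.

35600 L/s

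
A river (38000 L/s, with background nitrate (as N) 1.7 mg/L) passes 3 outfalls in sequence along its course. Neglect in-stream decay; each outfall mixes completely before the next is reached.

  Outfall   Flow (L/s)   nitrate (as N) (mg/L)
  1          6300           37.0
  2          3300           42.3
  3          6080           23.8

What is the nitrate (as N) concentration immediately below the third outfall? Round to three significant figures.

Outfall 1: combined Q = 44300 L/s; C = (38000·1.700 + 6300·37.00)/44300 = 6.720 mg/L.
Outfall 2: combined Q = 47600 L/s; C = (44300·6.720 + 3300·42.30)/47600 = 9.187 mg/L.
Outfall 3: combined Q = 53680 L/s; C = (47600·9.187 + 6080·23.80)/53680 = 10.84 mg/L.

10.8 mg/L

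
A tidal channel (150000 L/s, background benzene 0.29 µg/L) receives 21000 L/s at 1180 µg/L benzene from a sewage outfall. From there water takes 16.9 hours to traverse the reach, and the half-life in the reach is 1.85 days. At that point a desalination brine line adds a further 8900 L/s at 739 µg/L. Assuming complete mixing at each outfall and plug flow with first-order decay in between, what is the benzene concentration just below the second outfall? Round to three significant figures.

143 µg/L

After mixing, C = (150000·0.2900 + 21000·1180) / 171000 = 24820000/171000 = 145.2 µg/L; combined flow 171000 L/s.
Half-life 1.85 d → k = ln 2 / 1.85 = 0.3747 d⁻¹.
After decay, C = 145.2 × e^(−kt) = 145.2 × 0.7681 = 111.5 µg/L.
At the second outfall, C = (171000·111.5 + 8900·739.0) / (171000 + 8900) = 142.5 µg/L.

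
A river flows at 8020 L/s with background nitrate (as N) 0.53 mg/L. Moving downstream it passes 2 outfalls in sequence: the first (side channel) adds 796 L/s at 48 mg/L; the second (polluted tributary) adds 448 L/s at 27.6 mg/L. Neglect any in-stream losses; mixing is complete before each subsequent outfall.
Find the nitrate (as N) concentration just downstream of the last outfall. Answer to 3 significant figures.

After outfall 1: Q = 8020 + 796.0 = 8816 L/s; C = (8020·0.5300 + 796.0·48.00)/8816 = 4.816 mg/L.
After outfall 2: Q = 8816 + 448.0 = 9264 L/s; C = (8816·4.816 + 448.0·27.60)/9264 = 5.918 mg/L.

5.92 mg/L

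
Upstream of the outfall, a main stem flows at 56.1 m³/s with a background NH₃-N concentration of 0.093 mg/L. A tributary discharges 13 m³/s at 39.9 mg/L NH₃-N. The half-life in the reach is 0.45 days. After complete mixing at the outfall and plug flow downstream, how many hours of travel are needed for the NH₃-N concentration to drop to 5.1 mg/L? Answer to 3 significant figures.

Mass balance: C = (56.10·0.09300 + 13.00·39.90) / 69.10 = 523.9/69.10 = 7.582 mg/L.
Half-life 0.45 d → k = ln 2 / 0.45 = 1.540 d⁻¹.
7.582·exp(−k·t) = 5.1 → t = ln(7.582/5.1)/k = 22240 s = 6.179 h.

6.18 h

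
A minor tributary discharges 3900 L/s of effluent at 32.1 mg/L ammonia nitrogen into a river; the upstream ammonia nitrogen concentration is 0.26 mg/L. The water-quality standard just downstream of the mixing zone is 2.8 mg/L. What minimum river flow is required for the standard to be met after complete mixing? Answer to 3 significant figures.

Set C_mix = 2.8: (Q·0.2600 + 3900·32.10) / (Q + 3900) = 2.8
→ Q = 3900·(32.10 − 2.8)/(2.8 − 0.2600) = 44990 L/s.

45000 L/s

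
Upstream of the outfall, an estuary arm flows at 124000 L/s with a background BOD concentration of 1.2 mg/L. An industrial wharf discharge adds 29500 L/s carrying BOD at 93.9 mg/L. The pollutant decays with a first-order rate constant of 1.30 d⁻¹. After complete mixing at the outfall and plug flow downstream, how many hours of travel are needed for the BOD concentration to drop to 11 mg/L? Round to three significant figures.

After mixing, C = (124000·1.200 + 29500·93.90) / 153500 = 2919000/153500 = 19.02 mg/L.
19.02·exp(−k·t) = 11 → t = ln(19.02/11)/k = 36380 s = 10.10 h.

10.1 h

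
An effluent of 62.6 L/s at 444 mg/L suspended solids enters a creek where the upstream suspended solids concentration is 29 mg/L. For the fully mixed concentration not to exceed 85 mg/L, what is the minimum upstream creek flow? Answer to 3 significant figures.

401 L/s

Set C_mix = 85: (Q·29.00 + 62.60·444.0) / (Q + 62.60) = 85
→ Q = 62.60·(444.0 − 85)/(85 − 29.00) = 401.3 L/s.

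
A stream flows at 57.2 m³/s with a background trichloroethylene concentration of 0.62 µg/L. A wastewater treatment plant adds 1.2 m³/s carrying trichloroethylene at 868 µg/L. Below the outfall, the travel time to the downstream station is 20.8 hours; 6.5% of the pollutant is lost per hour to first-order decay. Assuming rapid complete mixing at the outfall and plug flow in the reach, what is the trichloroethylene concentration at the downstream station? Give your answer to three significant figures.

4.56 µg/L

Flow-weighted average: C = (57.20·0.6200 + 1.200·868.0) / 58.40 = 1077/58.40 = 18.44 µg/L.
6.5%/h lost → k = −ln(1 − 0.065) = 0.06721 h⁻¹.
Decay over the reach: 18.44·exp(−kt) = 18.44·0.2471 = 4.557 µg/L.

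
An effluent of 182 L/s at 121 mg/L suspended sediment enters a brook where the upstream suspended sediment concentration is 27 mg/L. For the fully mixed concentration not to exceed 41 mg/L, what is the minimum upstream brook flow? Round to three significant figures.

Set C_mix = 41: (Q·27.00 + 182.0·121.0) / (Q + 182.0) = 41
→ Q = 182.0·(121.0 − 41)/(41 − 27.00) = 1040 L/s.

1040 L/s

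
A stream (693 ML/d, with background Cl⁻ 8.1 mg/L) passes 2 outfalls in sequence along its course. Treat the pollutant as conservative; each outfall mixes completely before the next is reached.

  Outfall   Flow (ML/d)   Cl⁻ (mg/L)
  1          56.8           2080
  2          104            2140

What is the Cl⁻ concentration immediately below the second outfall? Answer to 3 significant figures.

406 mg/L

Outfall 1: combined Q = 749.8 ML/d; C = (693.0·8.100 + 56.80·2080)/749.8 = 165.1 mg/L.
Outfall 2: combined Q = 853.8 ML/d; C = (749.8·165.1 + 104.0·2140)/853.8 = 405.6 mg/L.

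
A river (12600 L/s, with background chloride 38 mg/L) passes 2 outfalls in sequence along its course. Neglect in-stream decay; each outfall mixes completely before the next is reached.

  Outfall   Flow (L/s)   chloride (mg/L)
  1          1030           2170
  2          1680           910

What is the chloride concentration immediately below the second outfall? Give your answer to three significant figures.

277 mg/L

After outfall 1: Q = 12600 + 1030 = 13630 L/s; C = (12600·38.00 + 1030·2170)/13630 = 199.1 mg/L.
After outfall 2: Q = 13630 + 1680 = 15310 L/s; C = (13630·199.1 + 1680·910.0)/15310 = 277.1 mg/L.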